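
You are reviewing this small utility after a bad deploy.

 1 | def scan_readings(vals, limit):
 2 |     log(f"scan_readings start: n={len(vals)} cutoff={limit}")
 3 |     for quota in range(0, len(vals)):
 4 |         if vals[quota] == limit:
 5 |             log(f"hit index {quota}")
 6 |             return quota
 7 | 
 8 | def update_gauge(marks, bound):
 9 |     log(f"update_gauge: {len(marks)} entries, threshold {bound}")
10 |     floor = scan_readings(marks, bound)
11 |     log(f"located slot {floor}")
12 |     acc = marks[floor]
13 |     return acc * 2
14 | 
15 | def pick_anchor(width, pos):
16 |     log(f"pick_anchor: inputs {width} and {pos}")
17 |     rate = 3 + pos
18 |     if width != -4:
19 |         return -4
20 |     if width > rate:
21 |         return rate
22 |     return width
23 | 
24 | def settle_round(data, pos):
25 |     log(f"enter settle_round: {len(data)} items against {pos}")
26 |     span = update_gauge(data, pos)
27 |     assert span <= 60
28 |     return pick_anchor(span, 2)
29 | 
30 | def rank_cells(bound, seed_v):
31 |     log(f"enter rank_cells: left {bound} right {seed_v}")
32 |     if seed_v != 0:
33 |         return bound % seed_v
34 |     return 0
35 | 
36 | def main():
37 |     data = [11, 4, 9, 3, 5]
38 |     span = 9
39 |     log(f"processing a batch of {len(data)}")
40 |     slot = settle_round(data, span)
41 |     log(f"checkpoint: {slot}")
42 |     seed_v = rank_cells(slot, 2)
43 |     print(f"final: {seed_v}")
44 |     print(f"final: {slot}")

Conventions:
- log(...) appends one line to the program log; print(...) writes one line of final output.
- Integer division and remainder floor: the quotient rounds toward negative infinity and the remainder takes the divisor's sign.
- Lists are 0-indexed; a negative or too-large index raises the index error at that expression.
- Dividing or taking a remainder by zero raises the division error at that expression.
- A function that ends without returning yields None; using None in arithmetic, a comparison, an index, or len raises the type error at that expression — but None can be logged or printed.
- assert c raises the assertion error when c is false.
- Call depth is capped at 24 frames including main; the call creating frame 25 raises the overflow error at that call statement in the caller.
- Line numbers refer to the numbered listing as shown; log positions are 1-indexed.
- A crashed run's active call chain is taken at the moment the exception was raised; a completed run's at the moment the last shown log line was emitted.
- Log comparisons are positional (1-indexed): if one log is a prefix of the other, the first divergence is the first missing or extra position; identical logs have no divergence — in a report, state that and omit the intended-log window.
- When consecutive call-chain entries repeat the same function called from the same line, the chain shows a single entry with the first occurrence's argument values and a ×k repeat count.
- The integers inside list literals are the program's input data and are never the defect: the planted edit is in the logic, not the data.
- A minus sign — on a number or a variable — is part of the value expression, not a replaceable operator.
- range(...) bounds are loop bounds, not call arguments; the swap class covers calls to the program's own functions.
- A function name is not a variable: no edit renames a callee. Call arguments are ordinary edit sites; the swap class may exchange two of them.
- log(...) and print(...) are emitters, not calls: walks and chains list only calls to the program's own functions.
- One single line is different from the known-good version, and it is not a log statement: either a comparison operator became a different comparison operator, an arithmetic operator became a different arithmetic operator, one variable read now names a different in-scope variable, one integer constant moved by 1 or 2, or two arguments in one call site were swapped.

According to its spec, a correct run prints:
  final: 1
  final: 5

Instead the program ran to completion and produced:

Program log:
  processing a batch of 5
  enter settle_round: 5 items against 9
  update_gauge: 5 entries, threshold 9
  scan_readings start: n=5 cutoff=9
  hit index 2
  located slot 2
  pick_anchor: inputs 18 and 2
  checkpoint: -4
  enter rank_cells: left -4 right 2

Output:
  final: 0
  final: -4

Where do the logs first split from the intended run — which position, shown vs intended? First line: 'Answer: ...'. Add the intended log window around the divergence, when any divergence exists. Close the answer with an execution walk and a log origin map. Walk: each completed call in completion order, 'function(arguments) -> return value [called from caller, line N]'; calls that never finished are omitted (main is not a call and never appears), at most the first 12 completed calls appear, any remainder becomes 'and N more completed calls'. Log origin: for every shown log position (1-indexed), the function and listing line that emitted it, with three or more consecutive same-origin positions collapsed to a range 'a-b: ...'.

Answer: at position 8 the run shows 'checkpoint: -4' where the working version logs 'checkpoint: 5'.
Intended log window:
  6: located slot 2
  7: pick_anchor: inputs 18 and 2
  8: checkpoint: 5
  9: enter rank_cells: left 5 right 2
Execution walk:
  scan_readings([11, 4, 9, 3, 5], 9) -> 2  [called from update_gauge, line 10]
  update_gauge([11, 4, 9, 3, 5], 9) -> 18  [called from settle_round, line 26]
  pick_anchor(18, 2) -> -4  [called from settle_round, line 28]
  settle_round([11, 4, 9, 3, 5], 9) -> -4  [called from main, line 40]
  rank_cells(-4, 2) -> 0  [called from main, line 42]
Origin of each log line:
  1: logged in main at line 39
  2: logged in settle_round at line 25
  3: logged in update_gauge at line 9
  4: logged in scan_readings at line 2
  5: logged in scan_readings at line 5
  6: logged in update_gauge at line 11
  7: logged in pick_anchor at line 16
  8: logged in main at line 41
  9: logged in rank_cells at line 31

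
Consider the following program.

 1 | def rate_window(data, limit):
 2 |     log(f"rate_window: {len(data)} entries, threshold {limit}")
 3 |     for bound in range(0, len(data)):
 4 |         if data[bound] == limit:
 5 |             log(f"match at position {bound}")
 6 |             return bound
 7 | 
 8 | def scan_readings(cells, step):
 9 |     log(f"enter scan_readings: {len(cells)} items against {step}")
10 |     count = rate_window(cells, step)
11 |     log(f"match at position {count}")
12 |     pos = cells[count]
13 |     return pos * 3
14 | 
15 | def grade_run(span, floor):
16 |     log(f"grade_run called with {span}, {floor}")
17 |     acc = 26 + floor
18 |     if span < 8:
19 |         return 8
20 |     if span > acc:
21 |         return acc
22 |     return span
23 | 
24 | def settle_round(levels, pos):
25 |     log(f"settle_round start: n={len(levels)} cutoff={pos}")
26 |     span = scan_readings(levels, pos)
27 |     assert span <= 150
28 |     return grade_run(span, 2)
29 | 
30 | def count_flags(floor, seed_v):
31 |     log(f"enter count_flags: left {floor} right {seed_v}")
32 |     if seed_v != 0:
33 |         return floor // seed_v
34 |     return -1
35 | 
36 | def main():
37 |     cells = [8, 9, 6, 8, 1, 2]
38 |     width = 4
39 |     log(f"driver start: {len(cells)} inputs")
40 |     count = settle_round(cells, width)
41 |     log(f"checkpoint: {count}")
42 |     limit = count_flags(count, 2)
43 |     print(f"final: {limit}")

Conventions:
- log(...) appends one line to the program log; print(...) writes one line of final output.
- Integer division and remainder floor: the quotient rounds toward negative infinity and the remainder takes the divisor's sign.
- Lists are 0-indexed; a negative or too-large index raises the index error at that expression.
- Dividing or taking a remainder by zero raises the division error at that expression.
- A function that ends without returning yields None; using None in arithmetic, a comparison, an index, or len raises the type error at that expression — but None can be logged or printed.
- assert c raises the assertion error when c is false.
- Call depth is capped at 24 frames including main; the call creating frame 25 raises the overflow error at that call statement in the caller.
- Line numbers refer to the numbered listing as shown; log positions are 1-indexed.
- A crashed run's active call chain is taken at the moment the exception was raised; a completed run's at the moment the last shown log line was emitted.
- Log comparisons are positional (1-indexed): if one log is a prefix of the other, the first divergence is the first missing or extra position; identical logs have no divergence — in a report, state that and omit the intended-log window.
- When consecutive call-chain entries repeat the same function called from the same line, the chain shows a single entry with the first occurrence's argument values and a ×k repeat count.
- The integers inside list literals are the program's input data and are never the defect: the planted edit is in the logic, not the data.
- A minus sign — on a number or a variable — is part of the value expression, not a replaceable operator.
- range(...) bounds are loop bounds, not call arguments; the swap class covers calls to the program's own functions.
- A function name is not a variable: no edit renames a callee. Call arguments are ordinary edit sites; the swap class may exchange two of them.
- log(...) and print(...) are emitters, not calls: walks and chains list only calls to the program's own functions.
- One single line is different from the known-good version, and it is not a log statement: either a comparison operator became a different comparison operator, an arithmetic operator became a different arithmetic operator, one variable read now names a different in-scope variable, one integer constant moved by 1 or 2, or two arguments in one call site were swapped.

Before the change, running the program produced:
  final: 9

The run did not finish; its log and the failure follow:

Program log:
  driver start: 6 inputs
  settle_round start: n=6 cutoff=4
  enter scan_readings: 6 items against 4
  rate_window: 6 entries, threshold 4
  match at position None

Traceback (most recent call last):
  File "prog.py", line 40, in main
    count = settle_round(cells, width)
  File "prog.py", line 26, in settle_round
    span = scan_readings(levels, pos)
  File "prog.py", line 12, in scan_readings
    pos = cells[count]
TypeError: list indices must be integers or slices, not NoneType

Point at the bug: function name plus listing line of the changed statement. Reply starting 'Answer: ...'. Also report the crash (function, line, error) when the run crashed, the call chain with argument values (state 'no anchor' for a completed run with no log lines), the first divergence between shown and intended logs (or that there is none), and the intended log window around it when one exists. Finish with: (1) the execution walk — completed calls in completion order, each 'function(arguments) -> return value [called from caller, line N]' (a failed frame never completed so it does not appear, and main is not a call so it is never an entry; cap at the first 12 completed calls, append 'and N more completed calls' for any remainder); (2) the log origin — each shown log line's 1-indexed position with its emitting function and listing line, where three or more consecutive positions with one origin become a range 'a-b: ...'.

Answer: the defect is in main at line 38.
Key observation: The log first diverges at position 2: the faulty run prints 'settle_round start: n=6 cutoff=4' where the working version prints 'settle_round start: n=6 cutoff=6'.
Crash: scan_readings, line 12, TypeError.
Call chain: main -> settle_round([8, 9, 6, 8, 1, 2], 4) (called at line 40) -> scan_readings([8, 9, 6, 8, 1, 2], 4) (called at line 26).
First divergence: at position 2 the run shows 'settle_round start: n=6 cutoff=4' where the working version logs 'settle_round start: n=6 cutoff=6'.
Intended log window:
  1: driver start: 6 inputs
  2: settle_round start: n=6 cutoff=6
  3: enter scan_readings: 6 items against 6
Execution walk:
  rate_window([8, 9, 6, 8, 1, 2], 4) -> None  [called from scan_readings, line 10]
Log origin:
  1: logged in main at line 39
  2: logged in settle_round at line 25
  3: logged in scan_readings at line 9
  4: logged in rate_window at line 2
  5: logged in scan_readings at line 11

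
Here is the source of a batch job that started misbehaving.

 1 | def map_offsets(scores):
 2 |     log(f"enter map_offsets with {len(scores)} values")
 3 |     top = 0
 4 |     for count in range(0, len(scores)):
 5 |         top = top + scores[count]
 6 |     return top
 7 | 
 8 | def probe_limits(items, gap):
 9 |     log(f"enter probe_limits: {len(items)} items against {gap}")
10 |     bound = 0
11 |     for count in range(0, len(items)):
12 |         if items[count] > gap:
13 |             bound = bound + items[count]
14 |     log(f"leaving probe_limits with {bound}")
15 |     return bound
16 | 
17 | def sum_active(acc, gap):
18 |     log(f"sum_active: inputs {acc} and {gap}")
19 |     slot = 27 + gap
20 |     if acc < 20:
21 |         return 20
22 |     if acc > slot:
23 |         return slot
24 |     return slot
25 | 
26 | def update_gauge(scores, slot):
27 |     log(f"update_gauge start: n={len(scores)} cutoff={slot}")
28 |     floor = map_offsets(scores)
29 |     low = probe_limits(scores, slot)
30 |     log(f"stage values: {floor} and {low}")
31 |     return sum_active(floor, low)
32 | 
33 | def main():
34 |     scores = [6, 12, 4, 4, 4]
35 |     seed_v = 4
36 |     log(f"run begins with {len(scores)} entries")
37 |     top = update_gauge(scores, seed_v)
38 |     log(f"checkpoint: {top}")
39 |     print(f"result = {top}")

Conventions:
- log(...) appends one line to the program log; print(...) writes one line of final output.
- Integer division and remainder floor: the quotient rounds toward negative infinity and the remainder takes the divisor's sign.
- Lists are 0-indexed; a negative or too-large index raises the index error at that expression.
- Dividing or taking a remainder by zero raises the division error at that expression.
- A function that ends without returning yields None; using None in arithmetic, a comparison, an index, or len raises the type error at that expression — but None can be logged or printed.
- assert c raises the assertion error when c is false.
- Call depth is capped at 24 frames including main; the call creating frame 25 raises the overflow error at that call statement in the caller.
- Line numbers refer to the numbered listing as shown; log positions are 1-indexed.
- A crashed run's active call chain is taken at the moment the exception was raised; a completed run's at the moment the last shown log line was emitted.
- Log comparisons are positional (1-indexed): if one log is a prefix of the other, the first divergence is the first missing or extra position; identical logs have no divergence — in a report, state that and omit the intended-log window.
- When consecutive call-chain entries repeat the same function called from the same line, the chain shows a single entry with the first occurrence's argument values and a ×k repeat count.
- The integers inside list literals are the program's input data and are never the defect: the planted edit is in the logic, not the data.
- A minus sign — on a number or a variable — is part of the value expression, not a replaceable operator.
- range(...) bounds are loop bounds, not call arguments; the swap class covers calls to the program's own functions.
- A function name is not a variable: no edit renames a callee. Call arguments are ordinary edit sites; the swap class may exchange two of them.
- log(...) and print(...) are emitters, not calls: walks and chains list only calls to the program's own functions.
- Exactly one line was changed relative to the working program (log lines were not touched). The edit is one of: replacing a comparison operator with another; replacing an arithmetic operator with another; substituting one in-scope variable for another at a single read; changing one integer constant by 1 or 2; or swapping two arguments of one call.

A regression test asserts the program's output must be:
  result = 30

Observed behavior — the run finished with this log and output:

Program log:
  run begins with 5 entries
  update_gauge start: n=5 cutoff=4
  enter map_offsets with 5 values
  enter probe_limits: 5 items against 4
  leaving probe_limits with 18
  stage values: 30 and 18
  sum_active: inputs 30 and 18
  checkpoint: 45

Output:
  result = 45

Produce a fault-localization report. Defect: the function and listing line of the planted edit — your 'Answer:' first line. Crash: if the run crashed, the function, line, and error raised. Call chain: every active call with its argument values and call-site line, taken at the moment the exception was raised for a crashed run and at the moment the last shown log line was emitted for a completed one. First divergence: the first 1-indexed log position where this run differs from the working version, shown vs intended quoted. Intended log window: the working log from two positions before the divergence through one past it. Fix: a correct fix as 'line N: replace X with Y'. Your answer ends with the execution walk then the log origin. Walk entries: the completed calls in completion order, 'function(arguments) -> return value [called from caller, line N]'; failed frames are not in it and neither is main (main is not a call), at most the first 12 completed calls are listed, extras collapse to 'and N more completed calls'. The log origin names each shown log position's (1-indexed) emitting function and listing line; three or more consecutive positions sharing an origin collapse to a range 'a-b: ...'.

Answer: the defect is in sum_active at line 24.
Key fact: At log position 8 the runs split — shown 'checkpoint: 45', but the working version logs 'checkpoint: 30'.
Call chain: main.
First divergence: position 8 — shown 'checkpoint: 45', intended 'checkpoint: 30'.
Intended log window:
  6: stage values: 30 and 18
  7: sum_active: inputs 30 and 18
  8: checkpoint: 30
Execution walk:
  map_offsets([6, 12, 4, 4, 4]) -> 30  [called from update_gauge, line 28]
  probe_limits([6, 12, 4, 4, 4], 4) -> 18  [called from update_gauge, line 29]
  sum_active(30, 18) -> 45  [called from update_gauge, line 31]
  update_gauge([6, 12, 4, 4, 4], 4) -> 45  [called from main, line 37]
Log origins:
  1: emitted by main (line 36)
  2: emitted by update_gauge (line 27)
  3: emitted by map_offsets (line 2)
  4: emitted by probe_limits (line 9)
  5: emitted by probe_limits (line 14)
  6: emitted by update_gauge (line 30)
  7: emitted by sum_active (line 18)
  8: emitted by main (line 38)
A correct fix: line 24: replace `slot` with `acc`.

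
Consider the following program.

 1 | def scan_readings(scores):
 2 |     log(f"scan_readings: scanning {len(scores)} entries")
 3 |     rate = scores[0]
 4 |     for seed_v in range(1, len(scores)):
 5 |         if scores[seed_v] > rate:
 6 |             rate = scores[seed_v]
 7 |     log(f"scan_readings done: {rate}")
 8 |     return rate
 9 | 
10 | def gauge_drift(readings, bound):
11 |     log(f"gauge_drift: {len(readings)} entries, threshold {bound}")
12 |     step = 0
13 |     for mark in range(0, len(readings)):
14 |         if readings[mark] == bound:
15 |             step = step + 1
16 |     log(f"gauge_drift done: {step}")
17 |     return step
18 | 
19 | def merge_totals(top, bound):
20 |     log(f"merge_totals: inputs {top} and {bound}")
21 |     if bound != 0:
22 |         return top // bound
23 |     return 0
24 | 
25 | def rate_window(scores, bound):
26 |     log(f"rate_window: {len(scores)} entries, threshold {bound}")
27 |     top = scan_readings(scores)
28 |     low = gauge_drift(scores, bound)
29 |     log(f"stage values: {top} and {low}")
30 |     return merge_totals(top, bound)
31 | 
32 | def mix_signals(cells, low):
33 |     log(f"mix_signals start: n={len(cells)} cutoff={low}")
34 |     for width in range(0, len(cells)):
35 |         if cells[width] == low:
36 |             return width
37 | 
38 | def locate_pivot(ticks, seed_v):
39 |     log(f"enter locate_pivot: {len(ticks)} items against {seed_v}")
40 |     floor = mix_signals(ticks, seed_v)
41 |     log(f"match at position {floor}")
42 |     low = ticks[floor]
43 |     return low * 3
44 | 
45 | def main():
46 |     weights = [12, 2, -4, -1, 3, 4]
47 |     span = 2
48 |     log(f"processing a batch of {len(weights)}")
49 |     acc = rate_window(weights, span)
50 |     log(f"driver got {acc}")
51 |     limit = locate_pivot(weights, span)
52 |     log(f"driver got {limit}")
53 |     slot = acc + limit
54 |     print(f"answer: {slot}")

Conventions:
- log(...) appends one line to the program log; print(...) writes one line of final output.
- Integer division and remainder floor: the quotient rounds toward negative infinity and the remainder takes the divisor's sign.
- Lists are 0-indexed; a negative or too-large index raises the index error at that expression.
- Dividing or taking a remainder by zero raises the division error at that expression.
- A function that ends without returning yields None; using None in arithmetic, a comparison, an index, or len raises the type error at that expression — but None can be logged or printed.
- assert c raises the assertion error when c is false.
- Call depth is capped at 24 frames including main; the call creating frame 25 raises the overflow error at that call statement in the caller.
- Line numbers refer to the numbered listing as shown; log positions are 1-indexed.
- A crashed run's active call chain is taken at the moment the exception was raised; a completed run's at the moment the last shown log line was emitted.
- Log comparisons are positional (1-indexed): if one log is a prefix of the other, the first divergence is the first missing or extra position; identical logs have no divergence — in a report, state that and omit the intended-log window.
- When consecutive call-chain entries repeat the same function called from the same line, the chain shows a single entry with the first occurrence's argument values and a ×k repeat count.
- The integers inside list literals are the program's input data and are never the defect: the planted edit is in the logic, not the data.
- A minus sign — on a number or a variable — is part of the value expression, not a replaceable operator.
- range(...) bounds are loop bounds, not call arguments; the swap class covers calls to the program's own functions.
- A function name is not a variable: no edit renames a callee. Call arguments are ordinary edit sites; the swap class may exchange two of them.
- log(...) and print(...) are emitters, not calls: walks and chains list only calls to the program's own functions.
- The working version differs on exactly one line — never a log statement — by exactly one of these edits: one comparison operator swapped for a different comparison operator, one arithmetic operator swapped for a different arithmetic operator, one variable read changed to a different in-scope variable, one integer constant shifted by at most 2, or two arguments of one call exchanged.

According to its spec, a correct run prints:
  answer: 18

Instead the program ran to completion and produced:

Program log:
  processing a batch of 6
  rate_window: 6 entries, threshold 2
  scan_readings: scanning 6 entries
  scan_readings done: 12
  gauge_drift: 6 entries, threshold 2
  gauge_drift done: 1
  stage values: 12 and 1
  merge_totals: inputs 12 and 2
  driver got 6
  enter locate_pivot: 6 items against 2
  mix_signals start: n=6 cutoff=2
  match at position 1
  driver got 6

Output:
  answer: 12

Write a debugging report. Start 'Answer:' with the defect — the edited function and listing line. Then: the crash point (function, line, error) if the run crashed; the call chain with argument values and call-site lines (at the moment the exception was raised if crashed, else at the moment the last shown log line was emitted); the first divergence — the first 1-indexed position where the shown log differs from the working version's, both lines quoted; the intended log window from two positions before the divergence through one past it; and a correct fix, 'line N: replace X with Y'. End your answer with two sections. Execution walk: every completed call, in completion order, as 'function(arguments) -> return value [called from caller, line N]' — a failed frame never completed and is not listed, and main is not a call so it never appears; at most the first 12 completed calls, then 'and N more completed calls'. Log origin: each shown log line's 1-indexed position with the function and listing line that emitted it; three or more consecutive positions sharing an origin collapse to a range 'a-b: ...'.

Answer: the defect is in rate_window at line 30.
The tell: Log line 8 is where behavior first shows: 'merge_totals: inputs 12 and 2' appears instead of 'merge_totals: inputs 12 and 1'.
Call chain: main.
First divergence: position 8; shown 'merge_totals: inputs 12 and 2' vs intended 'merge_totals: inputs 12 and 1'.
Intended log window:
  6: gauge_drift done: 1
  7: stage values: 12 and 1
  8: merge_totals: inputs 12 and 1
  9: driver got 12
Execution walk:
  scan_readings([12, 2, -4, -1, 3, 4]) -> 12  [called from rate_window, line 27]
  gauge_drift([12, 2, -4, -1, 3, 4], 2) -> 1  [called from rate_window, line 28]
  merge_totals(12, 2) -> 6  [called from rate_window, line 30]
  rate_window([12, 2, -4, -1, 3, 4], 2) -> 6  [called from main, line 49]
  mix_signals([12, 2, -4, -1, 3, 4], 2) -> 1  [called from locate_pivot, line 40]
  locate_pivot([12, 2, -4, -1, 3, 4], 2) -> 6  [called from main, line 51]
Log line origins:
  1: from main, line 48
  2: from rate_window, line 26
  3: from scan_readings, line 2
  4: from scan_readings, line 7
  5: from gauge_drift, line 11
  6: from gauge_drift, line 16
  7: from rate_window, line 29
  8: from merge_totals, line 20
  9: from main, line 50
  10: from locate_pivot, line 39
  11: from mix_signals, line 33
  12: from locate_pivot, line 41
  13: from main, line 52
A correct fix: line 30: replace `bound` with `low`.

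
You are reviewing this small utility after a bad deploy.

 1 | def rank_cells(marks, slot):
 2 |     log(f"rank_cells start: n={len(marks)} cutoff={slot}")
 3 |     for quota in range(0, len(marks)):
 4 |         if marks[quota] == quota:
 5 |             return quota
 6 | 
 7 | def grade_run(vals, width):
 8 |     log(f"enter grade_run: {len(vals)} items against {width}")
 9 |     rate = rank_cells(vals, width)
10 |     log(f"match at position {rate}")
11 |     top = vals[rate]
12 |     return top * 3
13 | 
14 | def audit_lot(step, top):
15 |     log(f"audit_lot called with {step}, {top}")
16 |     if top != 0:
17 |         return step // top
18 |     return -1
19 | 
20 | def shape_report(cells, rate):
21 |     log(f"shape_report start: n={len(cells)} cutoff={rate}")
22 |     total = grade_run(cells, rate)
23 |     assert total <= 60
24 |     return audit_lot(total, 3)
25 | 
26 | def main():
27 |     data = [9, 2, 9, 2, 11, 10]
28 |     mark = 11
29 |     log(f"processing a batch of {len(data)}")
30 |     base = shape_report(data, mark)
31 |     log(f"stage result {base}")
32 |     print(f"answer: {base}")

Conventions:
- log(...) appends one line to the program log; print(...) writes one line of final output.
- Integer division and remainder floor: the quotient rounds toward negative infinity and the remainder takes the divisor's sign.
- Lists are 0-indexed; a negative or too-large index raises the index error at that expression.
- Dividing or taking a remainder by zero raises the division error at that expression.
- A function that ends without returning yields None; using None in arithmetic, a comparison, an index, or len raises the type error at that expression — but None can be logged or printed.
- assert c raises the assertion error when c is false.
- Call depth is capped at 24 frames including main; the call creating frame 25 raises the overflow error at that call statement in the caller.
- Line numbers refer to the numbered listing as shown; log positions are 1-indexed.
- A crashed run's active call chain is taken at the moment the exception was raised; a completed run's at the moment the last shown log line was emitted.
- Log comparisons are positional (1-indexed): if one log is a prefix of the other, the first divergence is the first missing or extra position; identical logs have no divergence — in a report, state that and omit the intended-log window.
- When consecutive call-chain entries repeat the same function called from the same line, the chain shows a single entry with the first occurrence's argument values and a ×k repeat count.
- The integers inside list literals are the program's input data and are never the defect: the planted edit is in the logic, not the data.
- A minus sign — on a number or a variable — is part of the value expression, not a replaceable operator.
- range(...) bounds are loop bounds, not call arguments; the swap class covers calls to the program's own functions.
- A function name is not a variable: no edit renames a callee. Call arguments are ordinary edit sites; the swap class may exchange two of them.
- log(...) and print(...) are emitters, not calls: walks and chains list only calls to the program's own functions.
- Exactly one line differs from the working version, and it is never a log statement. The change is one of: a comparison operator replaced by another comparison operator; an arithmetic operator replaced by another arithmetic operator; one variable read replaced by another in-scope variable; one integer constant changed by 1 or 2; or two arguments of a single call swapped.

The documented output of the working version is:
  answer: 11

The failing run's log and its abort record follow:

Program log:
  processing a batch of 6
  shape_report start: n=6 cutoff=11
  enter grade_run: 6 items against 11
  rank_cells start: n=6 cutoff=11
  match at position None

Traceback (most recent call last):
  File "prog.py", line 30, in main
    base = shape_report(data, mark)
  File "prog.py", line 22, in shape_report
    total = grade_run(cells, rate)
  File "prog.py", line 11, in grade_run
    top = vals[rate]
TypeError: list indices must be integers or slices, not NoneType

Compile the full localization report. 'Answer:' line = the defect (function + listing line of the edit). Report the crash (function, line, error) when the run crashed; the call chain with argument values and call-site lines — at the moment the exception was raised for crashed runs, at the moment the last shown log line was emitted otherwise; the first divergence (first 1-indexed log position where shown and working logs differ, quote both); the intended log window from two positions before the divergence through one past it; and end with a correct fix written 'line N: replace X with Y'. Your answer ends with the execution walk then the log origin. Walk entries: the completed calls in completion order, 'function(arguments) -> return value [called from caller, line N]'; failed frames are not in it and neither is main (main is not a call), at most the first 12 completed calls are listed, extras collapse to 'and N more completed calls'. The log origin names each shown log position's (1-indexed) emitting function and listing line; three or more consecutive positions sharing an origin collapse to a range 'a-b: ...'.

Answer: the defect is in rank_cells at line 4.
Core observation: Log line 5 is where behavior first shows: 'match at position None' appears instead of 'match at position 4'.
Crash: grade_run, line 11, TypeError.
Call chain: main -> shape_report([9, 2, 9, 2, 11, 10], 11) (called at line 30) -> grade_run([9, 2, 9, 2, 11, 10], 11) (called at line 22).
First divergence: position 5; shown 'match at position None' vs intended 'match at position 4'.
Intended log window:
  3: enter grade_run: 6 items against 11
  4: rank_cells start: n=6 cutoff=11
  5: match at position 4
  6: audit_lot called with 33, 3
Execution walk:
  rank_cells([9, 2, 9, 2, 11, 10], 11) -> None  [called from grade_run, line 9]
Log origin:
  1 — main, line 29
  2 — shape_report, line 21
  3 — grade_run, line 8
  4 — rank_cells, line 2
  5 — grade_run, line 10
A correct fix: line 4: replace `marks[quota] == quota` with `marks[quota] == slot`.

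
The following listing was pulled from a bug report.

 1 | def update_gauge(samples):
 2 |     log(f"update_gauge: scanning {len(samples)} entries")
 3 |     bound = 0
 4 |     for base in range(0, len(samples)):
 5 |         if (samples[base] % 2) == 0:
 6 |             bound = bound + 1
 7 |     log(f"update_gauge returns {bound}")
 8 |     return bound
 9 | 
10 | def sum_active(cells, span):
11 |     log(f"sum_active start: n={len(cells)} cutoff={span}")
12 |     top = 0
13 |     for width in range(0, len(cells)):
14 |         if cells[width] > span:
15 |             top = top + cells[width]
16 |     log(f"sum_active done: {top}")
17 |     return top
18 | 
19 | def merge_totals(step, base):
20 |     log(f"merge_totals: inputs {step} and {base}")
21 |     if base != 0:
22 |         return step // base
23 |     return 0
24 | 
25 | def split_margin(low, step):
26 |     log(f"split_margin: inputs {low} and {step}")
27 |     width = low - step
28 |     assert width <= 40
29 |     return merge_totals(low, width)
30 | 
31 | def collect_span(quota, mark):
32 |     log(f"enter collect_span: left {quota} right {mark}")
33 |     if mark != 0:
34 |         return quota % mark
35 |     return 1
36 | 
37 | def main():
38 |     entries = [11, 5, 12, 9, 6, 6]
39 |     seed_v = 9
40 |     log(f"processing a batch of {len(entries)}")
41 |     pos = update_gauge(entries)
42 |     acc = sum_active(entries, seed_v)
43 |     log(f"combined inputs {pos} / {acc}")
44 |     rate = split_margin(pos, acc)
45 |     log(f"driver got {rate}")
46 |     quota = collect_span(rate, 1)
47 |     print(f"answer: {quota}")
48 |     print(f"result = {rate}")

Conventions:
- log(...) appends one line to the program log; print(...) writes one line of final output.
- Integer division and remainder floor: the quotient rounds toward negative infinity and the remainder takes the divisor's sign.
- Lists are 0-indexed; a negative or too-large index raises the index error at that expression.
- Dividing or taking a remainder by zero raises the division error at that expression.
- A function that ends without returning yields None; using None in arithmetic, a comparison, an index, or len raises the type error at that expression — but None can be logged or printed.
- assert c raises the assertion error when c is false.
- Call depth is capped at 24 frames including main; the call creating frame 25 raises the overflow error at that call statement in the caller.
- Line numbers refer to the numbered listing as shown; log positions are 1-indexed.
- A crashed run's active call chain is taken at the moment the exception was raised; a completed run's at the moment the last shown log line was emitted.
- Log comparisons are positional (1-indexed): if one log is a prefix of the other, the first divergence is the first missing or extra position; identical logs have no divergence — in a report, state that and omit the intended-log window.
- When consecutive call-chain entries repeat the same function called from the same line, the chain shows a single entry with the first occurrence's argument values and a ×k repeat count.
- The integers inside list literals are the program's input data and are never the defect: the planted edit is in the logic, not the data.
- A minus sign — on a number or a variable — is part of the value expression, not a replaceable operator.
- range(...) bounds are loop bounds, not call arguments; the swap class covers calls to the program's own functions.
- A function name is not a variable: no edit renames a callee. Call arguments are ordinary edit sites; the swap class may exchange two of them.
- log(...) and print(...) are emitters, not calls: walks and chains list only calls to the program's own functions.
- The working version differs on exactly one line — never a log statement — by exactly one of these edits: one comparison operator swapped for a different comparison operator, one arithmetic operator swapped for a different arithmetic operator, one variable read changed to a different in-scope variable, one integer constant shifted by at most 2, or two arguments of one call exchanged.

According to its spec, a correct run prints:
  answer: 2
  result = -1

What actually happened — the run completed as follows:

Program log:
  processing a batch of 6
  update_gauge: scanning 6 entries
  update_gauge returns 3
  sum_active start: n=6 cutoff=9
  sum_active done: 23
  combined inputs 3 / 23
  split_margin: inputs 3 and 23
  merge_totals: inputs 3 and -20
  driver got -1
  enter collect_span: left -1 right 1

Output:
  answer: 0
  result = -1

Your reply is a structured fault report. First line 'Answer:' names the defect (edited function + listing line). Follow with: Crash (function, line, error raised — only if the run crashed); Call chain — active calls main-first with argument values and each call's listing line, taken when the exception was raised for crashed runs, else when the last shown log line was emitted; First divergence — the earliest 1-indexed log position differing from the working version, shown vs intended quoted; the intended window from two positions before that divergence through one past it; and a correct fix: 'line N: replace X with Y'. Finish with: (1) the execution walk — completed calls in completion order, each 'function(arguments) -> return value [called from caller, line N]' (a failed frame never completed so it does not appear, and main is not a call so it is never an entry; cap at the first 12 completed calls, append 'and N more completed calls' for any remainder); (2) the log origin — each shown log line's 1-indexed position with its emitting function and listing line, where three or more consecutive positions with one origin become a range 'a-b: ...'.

Answer: the defect is in main at line 46.
Key observation: The earliest visible damage is log position 10 — 'enter collect_span: left -1 right 1' rather than the intended 'enter collect_span: left -1 right 3'.
Call chain: main -> collect_span(-1, 1) (called at line 46).
First divergence: position 10; shown 'enter collect_span: left -1 right 1' vs intended 'enter collect_span: left -1 right 3'.
Intended log window:
  8: merge_totals: inputs 3 and -20
  9: driver got -1
  10: enter collect_span: left -1 right 3
Execution walk:
  update_gauge([11, 5, 12, 9, 6, 6]) -> 3  [called from main, line 41]
  sum_active([11, 5, 12, 9, 6, 6], 9) -> 23  [called from main, line 42]
  merge_totals(3, -20) -> -1  [called from split_margin, line 29]
  split_margin(3, 23) -> -1  [called from main, line 44]
  collect_span(-1, 1) -> 0  [called from main, line 46]
Log line origins:
  1: from main, line 40
  2: from update_gauge, line 2
  3: from update_gauge, line 7
  4: from sum_active, line 11
  5: from sum_active, line 16
  6: from main, line 43
  7: from split_margin, line 26
  8: from merge_totals, line 20
  9: from main, line 45
  10: from collect_span, line 32
A correct fix: line 46: replace `1` with `3`.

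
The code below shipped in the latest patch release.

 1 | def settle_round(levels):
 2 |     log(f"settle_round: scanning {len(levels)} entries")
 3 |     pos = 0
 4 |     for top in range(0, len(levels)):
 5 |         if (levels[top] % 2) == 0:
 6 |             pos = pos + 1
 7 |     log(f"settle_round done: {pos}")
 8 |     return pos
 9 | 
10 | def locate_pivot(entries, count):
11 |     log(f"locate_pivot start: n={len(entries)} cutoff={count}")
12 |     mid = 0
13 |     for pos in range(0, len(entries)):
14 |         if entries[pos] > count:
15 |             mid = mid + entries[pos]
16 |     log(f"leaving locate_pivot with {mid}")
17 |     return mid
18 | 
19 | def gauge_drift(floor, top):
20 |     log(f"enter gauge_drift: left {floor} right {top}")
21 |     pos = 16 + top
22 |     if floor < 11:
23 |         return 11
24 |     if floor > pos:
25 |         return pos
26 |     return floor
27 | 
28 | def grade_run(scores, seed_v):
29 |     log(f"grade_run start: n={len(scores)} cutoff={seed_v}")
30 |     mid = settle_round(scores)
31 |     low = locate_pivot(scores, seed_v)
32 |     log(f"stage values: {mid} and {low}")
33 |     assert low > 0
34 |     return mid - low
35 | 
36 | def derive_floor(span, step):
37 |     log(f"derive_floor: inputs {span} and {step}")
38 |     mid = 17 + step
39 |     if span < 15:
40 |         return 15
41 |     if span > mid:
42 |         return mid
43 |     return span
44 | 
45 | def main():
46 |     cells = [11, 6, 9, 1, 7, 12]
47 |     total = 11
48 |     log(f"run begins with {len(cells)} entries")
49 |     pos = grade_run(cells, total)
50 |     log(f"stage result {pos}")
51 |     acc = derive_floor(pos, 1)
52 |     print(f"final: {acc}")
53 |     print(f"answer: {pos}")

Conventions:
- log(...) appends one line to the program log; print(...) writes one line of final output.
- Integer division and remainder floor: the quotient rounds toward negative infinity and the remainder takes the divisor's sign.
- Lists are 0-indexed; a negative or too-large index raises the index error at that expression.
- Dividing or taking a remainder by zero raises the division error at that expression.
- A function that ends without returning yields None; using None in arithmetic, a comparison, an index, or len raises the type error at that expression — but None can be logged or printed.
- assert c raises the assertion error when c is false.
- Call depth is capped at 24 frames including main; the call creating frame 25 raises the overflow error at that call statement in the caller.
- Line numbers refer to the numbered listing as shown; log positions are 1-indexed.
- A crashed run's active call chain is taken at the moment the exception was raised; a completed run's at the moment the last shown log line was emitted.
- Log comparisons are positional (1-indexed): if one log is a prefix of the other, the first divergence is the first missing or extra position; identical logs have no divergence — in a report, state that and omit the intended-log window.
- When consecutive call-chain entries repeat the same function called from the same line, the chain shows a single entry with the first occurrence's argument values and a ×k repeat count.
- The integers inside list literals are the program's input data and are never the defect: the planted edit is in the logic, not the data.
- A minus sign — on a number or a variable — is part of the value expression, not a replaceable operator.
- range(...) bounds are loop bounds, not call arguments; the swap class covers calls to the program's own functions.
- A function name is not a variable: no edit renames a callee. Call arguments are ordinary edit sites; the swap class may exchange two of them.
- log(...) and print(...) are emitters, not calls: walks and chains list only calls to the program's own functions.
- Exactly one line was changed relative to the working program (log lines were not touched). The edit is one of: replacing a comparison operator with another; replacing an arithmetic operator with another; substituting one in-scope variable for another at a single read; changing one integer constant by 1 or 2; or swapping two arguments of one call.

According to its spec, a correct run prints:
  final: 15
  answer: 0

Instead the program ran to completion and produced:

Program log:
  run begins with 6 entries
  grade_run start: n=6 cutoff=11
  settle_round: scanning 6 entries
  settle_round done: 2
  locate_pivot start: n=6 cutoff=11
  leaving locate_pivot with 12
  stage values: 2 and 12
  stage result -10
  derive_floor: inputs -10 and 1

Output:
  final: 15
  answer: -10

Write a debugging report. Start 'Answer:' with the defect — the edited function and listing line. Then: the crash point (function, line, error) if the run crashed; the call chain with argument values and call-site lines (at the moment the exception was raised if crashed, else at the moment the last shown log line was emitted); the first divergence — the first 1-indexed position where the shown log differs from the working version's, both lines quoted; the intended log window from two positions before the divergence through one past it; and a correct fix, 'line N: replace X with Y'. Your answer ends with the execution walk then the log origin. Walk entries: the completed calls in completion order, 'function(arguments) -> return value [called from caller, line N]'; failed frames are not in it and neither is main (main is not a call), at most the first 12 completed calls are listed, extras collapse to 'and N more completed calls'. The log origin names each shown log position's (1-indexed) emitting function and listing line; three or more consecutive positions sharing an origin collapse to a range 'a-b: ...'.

Answer: the defect is in grade_run at line 34.
Key fact: Everything matches until log position 8, which reads 'stage result -10' in place of 'stage result 0'.
Call chain: main -> derive_floor(-10, 1) (called at line 51).
First divergence: position 8 — the shown line 'stage result -10' should read 'stage result 0'.
Intended log window:
  6: leaving locate_pivot with 12
  7: stage values: 2 and 12
  8: stage result 0
  9: derive_floor: inputs 0 and 1
Execution walk:
  settle_round([11, 6, 9, 1, 7, 12]) -> 2  [called from grade_run, line 30]
  locate_pivot([11, 6, 9, 1, 7, 12], 11) -> 12  [called from grade_run, line 31]
  grade_run([11, 6, 9, 1, 7, 12], 11) -> -10  [called from main, line 49]
  derive_floor(-10, 1) -> 15  [called from main, line 51]
Log origins:
  1 — main, line 48
  2 — grade_run, line 29
  3 — settle_round, line 2
  4 — settle_round, line 7
  5 — locate_pivot, line 11
  6 — locate_pivot, line 16
  7 — grade_run, line 32
  8 — main, line 50
  9 — derive_floor, line 37
A correct fix: line 34: replace `-` with `//`.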